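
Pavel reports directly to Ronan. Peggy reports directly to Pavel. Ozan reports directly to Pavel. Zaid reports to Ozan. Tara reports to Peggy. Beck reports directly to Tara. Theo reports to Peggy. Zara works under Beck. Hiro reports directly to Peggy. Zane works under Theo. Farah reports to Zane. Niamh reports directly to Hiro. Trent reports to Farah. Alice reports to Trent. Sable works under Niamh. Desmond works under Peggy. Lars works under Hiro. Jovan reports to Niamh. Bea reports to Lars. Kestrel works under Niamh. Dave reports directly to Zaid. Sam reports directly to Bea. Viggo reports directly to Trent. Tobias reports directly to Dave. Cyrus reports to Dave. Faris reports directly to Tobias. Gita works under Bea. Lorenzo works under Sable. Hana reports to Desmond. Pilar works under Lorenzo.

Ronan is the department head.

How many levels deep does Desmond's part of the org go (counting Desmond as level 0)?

The longest chain under Desmond runs Desmond → Hana, which is 1 level below Desmond.

1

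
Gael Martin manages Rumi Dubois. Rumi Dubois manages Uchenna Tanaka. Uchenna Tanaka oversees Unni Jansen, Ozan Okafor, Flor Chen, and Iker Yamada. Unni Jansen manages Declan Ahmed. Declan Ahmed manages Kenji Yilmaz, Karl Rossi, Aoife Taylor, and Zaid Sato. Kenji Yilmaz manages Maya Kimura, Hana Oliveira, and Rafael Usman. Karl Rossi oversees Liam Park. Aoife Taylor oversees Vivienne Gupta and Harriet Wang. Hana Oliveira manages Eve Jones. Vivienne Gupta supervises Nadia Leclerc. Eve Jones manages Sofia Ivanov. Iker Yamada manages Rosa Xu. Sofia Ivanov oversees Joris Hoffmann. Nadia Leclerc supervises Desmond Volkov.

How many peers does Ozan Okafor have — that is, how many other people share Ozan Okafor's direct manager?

Ozan Okafor reports to Uchenna Tanaka. Uchenna Tanaka's other direct reports are Unni Jansen, Flor Chen, Iker Yamada — 3 peers.

3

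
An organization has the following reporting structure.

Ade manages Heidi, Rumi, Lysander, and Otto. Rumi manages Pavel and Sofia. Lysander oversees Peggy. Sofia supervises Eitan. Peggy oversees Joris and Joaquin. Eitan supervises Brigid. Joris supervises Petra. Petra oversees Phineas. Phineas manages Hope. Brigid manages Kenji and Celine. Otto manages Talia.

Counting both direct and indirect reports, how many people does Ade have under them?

17

Ade directly manages Heidi, Rumi, Lysander, Otto. Heidi has no reports. Under Rumi: Sofia, Eitan, Brigid, Celine, Kenji, Pavel (6). Under Lysander: Peggy, Joaquin, Joris, Petra, Phineas, Hope (6). Under Otto: Talia (1). So Ade's organization is 4 direct reports plus everyone under them: 1 + 7 + 7 + 2 = 17.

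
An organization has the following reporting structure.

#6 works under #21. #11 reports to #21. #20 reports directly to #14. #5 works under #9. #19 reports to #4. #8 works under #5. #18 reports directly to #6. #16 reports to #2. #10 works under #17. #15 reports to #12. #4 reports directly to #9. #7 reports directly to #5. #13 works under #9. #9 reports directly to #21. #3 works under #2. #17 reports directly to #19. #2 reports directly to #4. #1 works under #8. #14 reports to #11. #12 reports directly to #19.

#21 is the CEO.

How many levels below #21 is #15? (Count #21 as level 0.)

5

Chain from #15 up to #21: #15 → #12 → #19 → #4 → #9 → #21. That is 5 steps up, so #15 is 5 levels below #21.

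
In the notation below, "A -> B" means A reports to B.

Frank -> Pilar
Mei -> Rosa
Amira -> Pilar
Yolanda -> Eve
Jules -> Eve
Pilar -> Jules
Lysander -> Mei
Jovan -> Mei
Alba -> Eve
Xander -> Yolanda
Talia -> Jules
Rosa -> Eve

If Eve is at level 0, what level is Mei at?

Chain from Mei up to Eve: Mei → Rosa → Eve. That is 2 steps up, so Mei is 2 levels below Eve.

2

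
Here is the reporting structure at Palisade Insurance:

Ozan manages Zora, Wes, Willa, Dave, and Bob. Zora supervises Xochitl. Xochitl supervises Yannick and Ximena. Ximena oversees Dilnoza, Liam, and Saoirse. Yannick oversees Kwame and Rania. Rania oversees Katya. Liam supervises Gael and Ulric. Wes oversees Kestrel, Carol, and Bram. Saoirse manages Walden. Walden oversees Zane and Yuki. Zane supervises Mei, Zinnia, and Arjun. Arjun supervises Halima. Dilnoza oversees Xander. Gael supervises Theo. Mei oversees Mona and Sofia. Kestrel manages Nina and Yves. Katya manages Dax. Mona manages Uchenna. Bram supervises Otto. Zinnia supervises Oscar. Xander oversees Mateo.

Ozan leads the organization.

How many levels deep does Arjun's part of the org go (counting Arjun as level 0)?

1

The longest chain under Arjun runs Arjun → Halima, which is 1 level below Arjun.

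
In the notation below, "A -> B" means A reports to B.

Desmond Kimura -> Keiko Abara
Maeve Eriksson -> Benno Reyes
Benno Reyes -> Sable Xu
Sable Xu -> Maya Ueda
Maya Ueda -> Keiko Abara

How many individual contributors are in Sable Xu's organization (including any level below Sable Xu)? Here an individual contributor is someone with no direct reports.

1

The only person in Sable Xu's organization with no one reporting to them is Maeve Eriksson. That is 1.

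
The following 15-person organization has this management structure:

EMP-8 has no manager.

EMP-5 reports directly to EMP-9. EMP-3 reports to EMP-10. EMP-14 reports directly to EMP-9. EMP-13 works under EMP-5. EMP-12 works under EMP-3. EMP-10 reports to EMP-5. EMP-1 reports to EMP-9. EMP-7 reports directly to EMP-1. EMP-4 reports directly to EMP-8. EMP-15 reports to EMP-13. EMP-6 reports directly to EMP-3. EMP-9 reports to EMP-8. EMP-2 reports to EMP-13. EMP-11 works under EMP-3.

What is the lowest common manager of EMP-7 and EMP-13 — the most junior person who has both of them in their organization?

EMP-9

EMP-7's chain of managers is EMP-1, EMP-9, EMP-8. EMP-13's chain of managers is EMP-5, EMP-9, EMP-8. The first manager that appears in both chains is EMP-9.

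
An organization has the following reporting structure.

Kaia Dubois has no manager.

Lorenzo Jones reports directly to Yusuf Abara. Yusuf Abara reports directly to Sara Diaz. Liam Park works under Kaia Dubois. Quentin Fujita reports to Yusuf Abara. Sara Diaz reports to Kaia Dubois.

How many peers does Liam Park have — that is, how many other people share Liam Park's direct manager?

1

Liam Park reports to Kaia Dubois. Kaia Dubois's other direct reports are Sara Diaz — 1 peer.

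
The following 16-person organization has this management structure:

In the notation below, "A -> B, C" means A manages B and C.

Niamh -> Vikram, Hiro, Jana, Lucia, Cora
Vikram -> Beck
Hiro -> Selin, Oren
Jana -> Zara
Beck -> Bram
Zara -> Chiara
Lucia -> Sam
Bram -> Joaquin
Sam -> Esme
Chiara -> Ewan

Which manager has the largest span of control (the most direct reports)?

Niamh

Direct-report counts: Niamh has 5; Lucia has 1; Sam has 1; Jana has 1; Zara has 1; Chiara has 1; Hiro has 2; Vikram has 1; Beck has 1; Bram has 1. The largest is 5, held by Niamh.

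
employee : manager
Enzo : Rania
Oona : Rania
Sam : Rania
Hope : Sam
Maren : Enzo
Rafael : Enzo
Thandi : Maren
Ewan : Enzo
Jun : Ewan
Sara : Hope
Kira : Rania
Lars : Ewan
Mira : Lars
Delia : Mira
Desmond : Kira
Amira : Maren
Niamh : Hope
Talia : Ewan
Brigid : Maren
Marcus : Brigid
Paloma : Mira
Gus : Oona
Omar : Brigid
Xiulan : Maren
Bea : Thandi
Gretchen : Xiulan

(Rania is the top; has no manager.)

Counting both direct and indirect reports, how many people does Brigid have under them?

Brigid directly manages Marcus, Omar. Marcus has no reports. Omar has no reports. So Brigid's organization is 2 direct reports plus everyone under them: 1 + 1 = 2.

2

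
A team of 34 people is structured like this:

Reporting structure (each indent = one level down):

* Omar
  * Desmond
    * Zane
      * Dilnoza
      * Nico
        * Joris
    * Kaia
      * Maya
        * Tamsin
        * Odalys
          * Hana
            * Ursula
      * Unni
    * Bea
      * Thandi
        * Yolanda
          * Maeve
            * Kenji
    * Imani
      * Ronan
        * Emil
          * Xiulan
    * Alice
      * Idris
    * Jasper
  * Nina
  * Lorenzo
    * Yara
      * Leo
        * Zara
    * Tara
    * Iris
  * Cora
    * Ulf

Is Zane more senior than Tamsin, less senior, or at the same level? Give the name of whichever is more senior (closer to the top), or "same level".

Zane is 2 levels below Omar; Tamsin is 4. Zane is higher.

Zane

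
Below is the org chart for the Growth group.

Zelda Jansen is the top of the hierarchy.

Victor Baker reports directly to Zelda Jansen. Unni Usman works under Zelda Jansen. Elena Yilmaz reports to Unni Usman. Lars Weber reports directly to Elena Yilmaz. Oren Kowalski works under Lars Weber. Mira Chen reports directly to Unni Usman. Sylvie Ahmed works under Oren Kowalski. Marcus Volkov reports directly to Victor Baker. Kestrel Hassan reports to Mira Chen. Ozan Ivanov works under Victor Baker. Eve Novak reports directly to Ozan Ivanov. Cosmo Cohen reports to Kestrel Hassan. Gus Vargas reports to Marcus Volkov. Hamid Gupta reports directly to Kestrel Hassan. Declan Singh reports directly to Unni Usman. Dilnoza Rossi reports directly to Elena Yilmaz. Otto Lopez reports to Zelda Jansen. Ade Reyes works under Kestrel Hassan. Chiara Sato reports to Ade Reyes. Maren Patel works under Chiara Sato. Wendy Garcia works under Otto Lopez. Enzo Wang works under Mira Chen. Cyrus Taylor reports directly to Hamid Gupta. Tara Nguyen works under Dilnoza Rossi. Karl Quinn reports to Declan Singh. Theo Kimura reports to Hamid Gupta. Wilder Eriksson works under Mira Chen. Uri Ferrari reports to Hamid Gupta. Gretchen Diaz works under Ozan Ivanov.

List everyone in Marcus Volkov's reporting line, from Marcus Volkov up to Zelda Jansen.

Marcus Volkov reports to Victor Baker. Victor Baker reports to Zelda Jansen. Zelda Jansen is at the top.

Marcus Volkov -> Victor Baker -> Zelda Jansen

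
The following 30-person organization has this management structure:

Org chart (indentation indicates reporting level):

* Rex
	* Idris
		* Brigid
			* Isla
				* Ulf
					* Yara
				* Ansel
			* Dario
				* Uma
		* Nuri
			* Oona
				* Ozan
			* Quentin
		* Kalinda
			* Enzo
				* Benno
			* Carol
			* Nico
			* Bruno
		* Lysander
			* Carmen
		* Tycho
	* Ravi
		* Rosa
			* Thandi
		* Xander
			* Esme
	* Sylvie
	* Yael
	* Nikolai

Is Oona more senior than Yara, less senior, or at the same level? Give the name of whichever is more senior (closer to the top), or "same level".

Oona

Oona is 3 levels below Rex; Yara is 5. Oona is higher.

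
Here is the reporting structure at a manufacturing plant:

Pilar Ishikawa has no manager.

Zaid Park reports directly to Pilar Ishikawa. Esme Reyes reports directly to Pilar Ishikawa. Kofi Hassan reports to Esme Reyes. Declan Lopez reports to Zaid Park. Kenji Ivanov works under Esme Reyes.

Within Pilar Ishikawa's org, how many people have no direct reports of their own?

3

The people in Pilar Ishikawa's organization with no one reporting to them are Kenji Ivanov, Kofi Hassan, Declan Lopez. That is 3.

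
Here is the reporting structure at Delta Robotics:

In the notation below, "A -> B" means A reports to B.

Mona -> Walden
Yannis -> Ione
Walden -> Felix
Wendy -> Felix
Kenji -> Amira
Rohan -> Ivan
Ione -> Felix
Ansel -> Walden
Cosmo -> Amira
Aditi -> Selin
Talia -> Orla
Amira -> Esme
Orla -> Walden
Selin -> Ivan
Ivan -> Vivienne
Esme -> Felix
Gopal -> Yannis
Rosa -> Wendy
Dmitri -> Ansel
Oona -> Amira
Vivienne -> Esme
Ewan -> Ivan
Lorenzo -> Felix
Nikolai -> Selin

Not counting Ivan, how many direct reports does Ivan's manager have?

Ivan reports to Vivienne, and Vivienne has no other direct reports. Ivan has 0 peers.

0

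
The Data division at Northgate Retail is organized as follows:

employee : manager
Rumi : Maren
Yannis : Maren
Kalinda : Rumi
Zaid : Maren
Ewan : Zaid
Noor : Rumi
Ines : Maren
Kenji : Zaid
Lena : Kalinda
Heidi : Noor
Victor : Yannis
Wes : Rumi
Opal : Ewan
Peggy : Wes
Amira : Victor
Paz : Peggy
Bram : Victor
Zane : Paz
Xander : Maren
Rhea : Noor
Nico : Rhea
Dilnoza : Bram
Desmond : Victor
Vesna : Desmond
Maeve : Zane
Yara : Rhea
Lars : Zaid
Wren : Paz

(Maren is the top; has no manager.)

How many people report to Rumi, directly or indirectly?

Rumi directly manages Kalinda, Noor, Wes. Under Kalinda: Lena (1). Under Noor: Rhea, Yara, Nico, Heidi (4). Under Wes: Peggy, Paz, Wren, Zane, Maeve (5). So Rumi's organization is 3 direct reports plus everyone under them: 2 + 5 + 6 = 13.

13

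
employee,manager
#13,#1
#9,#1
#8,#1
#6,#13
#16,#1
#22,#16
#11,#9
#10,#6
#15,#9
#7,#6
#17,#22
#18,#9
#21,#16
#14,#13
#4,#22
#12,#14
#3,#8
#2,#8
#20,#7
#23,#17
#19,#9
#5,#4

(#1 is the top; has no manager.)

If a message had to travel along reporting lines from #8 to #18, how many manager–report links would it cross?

3

#8 is 1 level below #1, and #18 is 2 levels below #1 (their lowest common manager). The shortest path runs up from #8 to #1 and back down to #18: 1 + 2 = 3 links.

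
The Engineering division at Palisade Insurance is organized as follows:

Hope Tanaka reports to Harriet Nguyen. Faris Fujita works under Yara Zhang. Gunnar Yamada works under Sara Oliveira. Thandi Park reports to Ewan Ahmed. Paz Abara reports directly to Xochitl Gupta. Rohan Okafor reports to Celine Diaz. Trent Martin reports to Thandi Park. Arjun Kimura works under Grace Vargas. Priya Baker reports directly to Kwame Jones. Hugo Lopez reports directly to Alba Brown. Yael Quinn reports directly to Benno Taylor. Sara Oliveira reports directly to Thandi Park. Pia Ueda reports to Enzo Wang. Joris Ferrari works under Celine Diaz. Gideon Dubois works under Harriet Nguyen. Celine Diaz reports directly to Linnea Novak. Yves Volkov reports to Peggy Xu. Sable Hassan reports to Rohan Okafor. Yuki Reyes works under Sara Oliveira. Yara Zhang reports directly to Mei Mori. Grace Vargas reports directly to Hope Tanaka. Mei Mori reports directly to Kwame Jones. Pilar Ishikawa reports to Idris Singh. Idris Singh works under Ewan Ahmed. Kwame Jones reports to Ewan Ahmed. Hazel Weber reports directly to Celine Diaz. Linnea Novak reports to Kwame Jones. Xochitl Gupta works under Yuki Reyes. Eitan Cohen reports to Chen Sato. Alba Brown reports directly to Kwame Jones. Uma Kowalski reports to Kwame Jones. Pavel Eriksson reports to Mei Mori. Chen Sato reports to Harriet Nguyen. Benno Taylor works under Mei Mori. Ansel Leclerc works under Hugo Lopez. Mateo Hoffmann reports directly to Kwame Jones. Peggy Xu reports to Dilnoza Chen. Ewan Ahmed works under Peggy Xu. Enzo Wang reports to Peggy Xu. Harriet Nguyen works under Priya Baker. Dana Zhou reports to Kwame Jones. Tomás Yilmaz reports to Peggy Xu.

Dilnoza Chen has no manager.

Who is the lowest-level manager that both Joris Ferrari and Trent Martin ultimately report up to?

Joris Ferrari's chain of managers is Celine Diaz, Linnea Novak, Kwame Jones, Ewan Ahmed, Peggy Xu, Dilnoza Chen. Trent Martin's chain of managers is Thandi Park, Ewan Ahmed, Peggy Xu, Dilnoza Chen. The first manager that appears in both chains is Ewan Ahmed.

Ewan Ahmed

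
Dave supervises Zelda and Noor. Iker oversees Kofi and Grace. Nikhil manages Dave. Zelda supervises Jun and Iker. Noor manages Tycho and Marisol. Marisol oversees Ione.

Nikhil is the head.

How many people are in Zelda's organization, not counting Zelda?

Zelda directly manages Jun, Iker. Jun has no reports. Under Iker: Grace, Kofi (2). So Zelda's organization is 2 direct reports plus everyone under them: 1 + 3 = 4.

4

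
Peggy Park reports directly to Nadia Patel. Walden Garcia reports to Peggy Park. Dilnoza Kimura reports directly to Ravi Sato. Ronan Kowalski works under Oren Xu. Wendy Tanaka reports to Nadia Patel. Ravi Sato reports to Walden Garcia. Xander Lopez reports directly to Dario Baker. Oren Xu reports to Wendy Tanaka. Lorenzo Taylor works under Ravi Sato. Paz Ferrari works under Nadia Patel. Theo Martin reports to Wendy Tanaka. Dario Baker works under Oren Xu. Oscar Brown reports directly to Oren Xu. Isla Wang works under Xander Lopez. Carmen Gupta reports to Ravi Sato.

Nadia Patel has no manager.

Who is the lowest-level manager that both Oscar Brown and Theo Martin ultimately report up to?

Wendy Tanaka

Oscar Brown's chain of managers is Oren Xu, Wendy Tanaka, Nadia Patel. Theo Martin's chain of managers is Wendy Tanaka, Nadia Patel. The first manager that appears in both chains is Wendy Tanaka.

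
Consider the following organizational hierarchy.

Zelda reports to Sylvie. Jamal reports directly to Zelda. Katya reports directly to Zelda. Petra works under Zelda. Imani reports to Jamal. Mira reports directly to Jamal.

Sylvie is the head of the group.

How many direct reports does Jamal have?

2

Jamal directly manages Imani, Mira. That is 2 direct reports.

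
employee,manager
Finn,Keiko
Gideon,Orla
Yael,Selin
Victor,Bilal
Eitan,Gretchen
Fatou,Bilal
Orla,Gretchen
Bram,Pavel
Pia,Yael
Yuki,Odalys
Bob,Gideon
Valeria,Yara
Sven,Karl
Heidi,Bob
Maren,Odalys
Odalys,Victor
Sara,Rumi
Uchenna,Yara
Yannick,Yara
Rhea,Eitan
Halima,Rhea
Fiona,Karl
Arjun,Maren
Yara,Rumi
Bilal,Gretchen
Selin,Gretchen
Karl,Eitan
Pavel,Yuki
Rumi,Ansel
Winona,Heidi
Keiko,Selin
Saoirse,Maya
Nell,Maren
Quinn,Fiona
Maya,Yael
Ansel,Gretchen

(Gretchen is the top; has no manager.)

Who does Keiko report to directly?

Selin

Keiko reports directly to Selin.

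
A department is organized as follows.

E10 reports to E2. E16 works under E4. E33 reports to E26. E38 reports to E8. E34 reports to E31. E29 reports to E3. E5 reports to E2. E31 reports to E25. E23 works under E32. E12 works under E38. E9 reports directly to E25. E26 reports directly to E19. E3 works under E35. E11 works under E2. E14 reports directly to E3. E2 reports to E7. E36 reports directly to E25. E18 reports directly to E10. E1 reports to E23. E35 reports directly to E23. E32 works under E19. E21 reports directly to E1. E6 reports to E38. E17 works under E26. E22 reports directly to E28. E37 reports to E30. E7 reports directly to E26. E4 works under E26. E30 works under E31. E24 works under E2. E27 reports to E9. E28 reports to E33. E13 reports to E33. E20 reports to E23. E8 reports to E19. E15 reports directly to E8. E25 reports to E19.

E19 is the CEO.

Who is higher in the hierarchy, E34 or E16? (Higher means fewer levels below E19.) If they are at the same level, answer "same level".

Both E34 and E16 are 3 levels below E19.

same level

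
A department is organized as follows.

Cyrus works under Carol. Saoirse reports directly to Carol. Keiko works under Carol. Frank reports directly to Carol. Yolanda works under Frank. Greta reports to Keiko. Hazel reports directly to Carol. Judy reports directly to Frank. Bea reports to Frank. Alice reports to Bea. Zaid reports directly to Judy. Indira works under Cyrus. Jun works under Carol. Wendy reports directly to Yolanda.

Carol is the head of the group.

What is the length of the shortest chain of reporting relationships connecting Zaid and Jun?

Zaid is 3 levels below Carol, and Jun is 1 level below Carol (their lowest common manager). The shortest path runs up from Zaid to Carol and back down to Jun: 3 + 1 = 4 links.

4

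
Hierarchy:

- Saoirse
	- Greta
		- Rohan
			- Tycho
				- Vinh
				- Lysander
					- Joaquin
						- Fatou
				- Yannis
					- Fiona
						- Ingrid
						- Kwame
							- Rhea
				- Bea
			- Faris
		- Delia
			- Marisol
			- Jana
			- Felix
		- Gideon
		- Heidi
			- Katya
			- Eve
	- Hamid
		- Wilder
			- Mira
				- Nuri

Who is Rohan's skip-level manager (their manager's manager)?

Saoirse

Rohan reports to Greta, and Greta reports to Saoirse. So Rohan's skip-level manager is Saoirse.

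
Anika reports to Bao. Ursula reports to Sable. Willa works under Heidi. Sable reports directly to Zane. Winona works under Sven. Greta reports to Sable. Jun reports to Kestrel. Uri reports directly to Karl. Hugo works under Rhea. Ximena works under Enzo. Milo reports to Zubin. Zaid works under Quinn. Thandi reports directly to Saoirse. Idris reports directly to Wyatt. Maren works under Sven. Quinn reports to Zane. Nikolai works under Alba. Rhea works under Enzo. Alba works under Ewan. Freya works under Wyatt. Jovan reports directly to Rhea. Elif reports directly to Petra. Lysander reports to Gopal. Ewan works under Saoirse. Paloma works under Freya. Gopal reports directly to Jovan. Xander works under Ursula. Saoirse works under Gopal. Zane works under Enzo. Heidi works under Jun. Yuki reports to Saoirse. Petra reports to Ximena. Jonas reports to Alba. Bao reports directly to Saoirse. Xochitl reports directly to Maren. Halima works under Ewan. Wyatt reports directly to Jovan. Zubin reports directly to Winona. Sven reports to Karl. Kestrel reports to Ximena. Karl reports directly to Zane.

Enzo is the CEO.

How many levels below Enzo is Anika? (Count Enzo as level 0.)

Chain from Anika up to Enzo: Anika → Bao → Saoirse → Gopal → Jovan → Rhea → Enzo. That is 6 steps up, so Anika is 6 levels below Enzo.

6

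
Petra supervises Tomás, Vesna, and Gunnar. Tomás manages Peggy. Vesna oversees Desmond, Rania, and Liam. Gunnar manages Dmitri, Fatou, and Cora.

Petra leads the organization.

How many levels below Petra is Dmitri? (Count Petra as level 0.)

Chain from Dmitri up to Petra: Dmitri → Gunnar → Petra. That is 2 steps up, so Dmitri is 2 levels below Petra.

2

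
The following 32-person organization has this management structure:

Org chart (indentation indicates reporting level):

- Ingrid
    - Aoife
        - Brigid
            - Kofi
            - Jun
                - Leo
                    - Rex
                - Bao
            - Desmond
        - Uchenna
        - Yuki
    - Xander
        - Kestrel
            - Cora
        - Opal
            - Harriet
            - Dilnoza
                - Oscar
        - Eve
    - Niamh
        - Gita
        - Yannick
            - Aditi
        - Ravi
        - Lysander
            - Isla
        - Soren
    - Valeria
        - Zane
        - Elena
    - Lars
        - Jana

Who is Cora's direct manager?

Kestrel

Cora reports directly to Kestrel.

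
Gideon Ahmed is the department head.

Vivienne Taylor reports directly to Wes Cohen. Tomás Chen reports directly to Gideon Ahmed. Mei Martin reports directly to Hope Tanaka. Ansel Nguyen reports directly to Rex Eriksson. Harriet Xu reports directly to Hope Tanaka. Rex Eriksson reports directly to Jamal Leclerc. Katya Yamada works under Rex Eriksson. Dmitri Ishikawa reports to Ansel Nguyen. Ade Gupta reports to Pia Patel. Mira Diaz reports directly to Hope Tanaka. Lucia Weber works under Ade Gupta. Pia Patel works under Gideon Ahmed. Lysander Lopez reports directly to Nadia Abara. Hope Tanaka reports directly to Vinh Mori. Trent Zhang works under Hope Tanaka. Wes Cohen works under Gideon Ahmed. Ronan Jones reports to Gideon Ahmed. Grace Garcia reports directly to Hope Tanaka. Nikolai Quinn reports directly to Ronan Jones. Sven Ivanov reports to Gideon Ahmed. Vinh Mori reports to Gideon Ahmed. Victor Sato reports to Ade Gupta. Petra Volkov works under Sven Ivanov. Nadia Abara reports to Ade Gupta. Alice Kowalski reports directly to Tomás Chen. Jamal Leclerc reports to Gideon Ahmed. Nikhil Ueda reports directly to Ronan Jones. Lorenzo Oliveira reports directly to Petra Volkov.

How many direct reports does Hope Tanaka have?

5

Hope Tanaka directly manages Grace Garcia, Mei Martin, Trent Zhang, Harriet Xu, Mira Diaz. That is 5 direct reports.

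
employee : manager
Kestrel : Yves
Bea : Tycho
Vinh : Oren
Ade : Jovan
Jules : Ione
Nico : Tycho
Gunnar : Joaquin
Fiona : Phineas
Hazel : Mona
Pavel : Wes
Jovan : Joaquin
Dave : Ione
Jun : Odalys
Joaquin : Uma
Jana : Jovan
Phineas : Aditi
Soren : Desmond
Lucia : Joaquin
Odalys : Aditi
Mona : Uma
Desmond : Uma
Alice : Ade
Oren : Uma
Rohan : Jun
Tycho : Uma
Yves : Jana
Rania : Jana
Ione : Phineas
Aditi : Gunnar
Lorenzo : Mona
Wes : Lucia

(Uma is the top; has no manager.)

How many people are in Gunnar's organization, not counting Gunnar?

Gunnar directly manages Aditi. Under Aditi: Odalys, Jun, Rohan, Phineas, Fiona, Ione, Dave, Jules (8). That's 9 in total.

9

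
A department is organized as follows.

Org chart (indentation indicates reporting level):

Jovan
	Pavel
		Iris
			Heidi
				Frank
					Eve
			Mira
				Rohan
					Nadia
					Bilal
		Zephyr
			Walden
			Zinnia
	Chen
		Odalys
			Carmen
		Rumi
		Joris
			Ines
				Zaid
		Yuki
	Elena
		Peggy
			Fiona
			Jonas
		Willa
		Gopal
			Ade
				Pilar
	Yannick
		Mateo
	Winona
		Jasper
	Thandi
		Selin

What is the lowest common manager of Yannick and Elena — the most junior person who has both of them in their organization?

Yannick's chain of managers is Jovan. Elena's chain of managers is Jovan. The first manager that appears in both chains is Jovan.

Jovan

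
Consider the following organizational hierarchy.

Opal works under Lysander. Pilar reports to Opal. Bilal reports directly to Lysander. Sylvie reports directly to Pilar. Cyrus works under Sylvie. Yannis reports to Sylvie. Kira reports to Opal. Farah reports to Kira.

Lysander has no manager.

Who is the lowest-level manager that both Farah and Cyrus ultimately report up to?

Farah's chain of managers is Kira, Opal, Lysander. Cyrus's chain of managers is Sylvie, Pilar, Opal, Lysander. The first manager that appears in both chains is Opal.

Opal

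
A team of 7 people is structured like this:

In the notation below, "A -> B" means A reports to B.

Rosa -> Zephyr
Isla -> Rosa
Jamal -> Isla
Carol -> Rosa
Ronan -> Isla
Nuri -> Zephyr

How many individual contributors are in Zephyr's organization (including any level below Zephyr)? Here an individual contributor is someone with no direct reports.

The people in Zephyr's organization with no one reporting to them are Nuri, Carol, Ronan, Jamal. That is 4.

4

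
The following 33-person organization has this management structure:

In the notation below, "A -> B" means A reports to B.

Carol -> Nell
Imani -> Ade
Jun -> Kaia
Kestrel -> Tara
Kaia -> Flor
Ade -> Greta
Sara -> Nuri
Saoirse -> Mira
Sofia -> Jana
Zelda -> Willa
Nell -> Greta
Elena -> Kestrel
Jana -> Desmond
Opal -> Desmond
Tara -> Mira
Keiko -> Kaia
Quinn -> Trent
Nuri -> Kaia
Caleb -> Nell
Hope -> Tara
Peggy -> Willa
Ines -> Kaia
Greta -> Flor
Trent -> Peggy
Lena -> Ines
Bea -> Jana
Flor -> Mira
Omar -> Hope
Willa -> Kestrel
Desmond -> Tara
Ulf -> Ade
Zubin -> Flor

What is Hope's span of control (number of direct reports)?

Hope directly manages Omar. That is 1 direct report.

1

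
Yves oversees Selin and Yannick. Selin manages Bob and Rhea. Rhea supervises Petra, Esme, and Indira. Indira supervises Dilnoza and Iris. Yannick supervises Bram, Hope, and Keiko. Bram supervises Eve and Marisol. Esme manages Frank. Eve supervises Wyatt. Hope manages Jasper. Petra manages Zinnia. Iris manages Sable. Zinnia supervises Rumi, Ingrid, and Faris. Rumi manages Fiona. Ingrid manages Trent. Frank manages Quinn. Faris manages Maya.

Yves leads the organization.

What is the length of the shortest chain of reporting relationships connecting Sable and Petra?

4

Sable is 3 levels below Rhea, and Petra is 1 level below Rhea (their lowest common manager). The shortest path runs up from Sable to Rhea and back down to Petra: 3 + 1 = 4 links.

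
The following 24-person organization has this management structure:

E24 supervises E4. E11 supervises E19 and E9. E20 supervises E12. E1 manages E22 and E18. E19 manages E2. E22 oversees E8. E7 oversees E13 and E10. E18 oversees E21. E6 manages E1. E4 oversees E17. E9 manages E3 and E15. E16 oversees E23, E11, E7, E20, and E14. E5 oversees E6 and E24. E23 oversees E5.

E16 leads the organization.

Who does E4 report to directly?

E24

E4 reports directly to E24.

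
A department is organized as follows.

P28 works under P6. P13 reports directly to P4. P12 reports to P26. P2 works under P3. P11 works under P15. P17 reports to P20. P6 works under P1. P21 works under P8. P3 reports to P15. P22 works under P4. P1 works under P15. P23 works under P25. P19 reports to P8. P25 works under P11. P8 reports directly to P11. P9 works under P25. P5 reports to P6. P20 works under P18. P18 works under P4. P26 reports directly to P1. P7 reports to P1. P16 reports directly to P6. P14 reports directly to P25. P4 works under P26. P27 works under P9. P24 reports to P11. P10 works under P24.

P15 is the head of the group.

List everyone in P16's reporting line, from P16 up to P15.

P16 reports to P6. P6 reports to P1. P1 reports to P15. P15 is at the top.

P16 -> P6 -> P1 -> P15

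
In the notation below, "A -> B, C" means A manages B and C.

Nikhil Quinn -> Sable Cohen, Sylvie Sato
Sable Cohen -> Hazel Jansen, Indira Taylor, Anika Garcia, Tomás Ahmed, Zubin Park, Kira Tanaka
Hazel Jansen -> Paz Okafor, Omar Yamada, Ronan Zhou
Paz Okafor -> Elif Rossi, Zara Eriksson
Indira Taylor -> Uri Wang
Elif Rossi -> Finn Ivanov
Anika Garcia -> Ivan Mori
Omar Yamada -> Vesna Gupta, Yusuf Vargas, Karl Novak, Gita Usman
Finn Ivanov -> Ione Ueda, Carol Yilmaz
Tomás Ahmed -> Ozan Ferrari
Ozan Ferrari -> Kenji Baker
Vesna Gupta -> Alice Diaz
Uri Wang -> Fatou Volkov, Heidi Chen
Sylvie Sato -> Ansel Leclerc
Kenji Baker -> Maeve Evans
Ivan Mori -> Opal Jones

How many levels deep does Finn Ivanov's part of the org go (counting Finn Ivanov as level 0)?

The longest chain under Finn Ivanov runs Finn Ivanov → Carol Yilmaz, which is 1 level below Finn Ivanov.

1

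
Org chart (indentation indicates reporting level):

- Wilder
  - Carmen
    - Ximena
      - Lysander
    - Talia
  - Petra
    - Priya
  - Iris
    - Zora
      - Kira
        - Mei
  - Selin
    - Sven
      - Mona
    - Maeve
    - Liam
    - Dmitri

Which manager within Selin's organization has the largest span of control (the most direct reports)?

Direct-report counts within Selin's organization: Selin has 4; Sven has 1. The largest is 4, held by Selin.

Selin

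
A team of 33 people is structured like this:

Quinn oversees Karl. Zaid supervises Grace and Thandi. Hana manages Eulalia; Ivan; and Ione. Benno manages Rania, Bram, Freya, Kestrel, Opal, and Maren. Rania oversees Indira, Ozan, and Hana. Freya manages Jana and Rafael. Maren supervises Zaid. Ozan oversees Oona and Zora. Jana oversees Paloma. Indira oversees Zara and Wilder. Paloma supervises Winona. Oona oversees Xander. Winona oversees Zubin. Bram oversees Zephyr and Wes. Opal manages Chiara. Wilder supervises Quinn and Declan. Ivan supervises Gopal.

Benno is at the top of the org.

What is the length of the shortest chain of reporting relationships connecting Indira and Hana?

2

Indira is 1 level below Rania, and Hana is 1 level below Rania (their lowest common manager). The shortest path runs up from Indira to Rania and back down to Hana: 1 + 1 = 2 links.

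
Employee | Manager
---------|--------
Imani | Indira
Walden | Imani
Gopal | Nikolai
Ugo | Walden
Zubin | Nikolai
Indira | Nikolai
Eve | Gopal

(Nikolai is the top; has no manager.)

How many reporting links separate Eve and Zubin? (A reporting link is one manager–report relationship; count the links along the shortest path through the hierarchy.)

3

Eve is 2 levels below Nikolai, and Zubin is 1 level below Nikolai (their lowest common manager). The shortest path runs up from Eve to Nikolai and back down to Zubin: 2 + 1 = 3 links.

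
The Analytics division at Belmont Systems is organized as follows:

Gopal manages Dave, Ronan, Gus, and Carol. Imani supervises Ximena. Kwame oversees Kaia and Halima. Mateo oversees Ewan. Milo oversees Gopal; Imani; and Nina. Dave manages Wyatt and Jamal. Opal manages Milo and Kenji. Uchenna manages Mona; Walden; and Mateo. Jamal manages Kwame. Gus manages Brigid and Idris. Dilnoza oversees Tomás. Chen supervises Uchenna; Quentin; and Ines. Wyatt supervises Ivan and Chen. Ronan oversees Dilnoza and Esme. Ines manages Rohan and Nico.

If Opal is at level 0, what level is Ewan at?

8

Chain from Ewan up to Opal: Ewan → Mateo → Uchenna → Chen → Wyatt → Dave → Gopal → Milo → Opal. That is 8 steps up, so Ewan is 8 levels below Opal.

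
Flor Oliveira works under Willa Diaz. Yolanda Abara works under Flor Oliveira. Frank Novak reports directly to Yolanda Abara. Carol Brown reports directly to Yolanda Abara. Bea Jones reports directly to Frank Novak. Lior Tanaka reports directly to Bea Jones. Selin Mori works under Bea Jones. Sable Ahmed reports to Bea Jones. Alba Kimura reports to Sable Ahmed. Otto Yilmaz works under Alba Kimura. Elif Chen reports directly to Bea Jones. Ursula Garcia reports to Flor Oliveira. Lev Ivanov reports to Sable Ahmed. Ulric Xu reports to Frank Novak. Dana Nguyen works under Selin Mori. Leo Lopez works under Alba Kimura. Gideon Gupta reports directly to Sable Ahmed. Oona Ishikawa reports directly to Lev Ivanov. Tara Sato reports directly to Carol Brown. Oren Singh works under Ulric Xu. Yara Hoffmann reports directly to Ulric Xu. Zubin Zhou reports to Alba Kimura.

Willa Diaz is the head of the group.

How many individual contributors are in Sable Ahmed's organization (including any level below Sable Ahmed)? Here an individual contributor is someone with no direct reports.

5

The people in Sable Ahmed's organization with no one reporting to them are Gideon Gupta, Oona Ishikawa, Zubin Zhou, Leo Lopez, Otto Yilmaz. That is 5.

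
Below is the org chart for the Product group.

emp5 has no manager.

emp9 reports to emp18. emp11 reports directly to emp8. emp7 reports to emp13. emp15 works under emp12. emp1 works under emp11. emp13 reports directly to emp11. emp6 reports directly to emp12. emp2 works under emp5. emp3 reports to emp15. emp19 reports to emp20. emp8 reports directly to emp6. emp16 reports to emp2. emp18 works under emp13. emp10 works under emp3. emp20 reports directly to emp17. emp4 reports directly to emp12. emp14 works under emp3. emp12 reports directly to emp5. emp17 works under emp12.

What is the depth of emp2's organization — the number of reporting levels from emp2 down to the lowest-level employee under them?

The longest chain under emp2 runs emp2 → emp16, which is 1 level below emp2.

1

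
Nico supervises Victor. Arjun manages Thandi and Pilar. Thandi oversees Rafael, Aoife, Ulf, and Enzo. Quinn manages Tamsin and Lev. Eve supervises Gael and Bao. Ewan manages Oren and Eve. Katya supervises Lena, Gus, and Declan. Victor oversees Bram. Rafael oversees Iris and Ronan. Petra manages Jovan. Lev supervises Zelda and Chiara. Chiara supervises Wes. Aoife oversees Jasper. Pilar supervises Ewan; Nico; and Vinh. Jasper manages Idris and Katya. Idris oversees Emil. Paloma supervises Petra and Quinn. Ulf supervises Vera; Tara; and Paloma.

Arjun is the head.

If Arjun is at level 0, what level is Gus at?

Chain from Gus up to Arjun: Gus → Katya → Jasper → Aoife → Thandi → Arjun. That is 5 steps up, so Gus is 5 levels below Arjun.

5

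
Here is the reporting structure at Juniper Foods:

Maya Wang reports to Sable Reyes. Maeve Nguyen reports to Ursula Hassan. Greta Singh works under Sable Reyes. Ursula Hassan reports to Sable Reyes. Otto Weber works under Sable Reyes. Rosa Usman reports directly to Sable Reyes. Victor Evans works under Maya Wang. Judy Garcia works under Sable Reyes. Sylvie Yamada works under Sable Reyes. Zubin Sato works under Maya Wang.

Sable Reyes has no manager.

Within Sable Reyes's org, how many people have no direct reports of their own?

The people in Sable Reyes's organization with no one reporting to them are Greta Singh, Judy Garcia, Otto Weber, Maeve Nguyen, Victor Evans, Zubin Sato, Rosa Usman, Sylvie Yamada. That is 8.

8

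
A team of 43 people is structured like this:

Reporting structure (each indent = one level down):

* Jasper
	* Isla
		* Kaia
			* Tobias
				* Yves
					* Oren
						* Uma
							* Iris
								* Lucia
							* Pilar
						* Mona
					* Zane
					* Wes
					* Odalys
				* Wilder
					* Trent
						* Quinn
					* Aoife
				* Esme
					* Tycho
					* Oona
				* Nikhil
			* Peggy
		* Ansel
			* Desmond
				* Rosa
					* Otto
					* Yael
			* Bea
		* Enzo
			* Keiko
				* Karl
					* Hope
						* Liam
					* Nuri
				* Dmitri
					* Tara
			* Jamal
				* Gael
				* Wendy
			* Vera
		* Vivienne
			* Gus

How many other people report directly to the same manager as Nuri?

Nuri reports to Karl. Karl's other direct reports are Hope — 1 peer.

1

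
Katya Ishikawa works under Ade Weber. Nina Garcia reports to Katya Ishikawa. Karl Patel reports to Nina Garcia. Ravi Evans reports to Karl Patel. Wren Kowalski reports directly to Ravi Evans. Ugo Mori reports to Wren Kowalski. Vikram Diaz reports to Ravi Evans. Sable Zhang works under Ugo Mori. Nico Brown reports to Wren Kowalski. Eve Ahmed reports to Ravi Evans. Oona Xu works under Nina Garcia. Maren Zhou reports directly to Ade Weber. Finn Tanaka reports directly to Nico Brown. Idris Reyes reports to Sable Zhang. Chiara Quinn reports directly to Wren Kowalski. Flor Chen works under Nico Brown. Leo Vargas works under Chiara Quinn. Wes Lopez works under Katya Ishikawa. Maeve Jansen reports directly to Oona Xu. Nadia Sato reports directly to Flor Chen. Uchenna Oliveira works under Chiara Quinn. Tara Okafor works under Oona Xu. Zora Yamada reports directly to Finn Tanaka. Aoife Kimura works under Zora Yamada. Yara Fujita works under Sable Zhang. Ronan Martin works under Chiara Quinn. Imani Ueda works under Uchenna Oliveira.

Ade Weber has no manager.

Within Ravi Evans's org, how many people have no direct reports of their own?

9

The people in Ravi Evans's organization with no one reporting to them are Eve Ahmed, Vikram Diaz, Ronan Martin, Imani Ueda, Leo Vargas, Nadia Sato, Aoife Kimura, Yara Fujita, Idris Reyes. That is 9.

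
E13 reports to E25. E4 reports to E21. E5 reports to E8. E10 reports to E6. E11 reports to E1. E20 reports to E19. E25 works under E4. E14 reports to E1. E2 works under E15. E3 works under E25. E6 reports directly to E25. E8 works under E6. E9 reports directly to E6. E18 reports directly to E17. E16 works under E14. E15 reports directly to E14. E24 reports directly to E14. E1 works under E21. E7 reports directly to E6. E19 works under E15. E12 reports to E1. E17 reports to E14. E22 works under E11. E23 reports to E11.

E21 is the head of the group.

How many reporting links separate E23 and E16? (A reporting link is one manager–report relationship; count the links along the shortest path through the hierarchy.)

E23 is 2 levels below E1, and E16 is 2 levels below E1 (their lowest common manager). The shortest path runs up from E23 to E1 and back down to E16: 2 + 2 = 4 links.

4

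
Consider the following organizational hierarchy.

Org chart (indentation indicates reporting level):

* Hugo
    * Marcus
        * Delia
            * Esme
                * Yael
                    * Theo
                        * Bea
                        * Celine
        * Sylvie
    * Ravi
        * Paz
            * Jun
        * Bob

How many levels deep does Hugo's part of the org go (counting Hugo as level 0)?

The longest chain under Hugo runs Hugo → Marcus → Delia → Esme → Yael → Theo → Celine, which is 6 levels below Hugo.

6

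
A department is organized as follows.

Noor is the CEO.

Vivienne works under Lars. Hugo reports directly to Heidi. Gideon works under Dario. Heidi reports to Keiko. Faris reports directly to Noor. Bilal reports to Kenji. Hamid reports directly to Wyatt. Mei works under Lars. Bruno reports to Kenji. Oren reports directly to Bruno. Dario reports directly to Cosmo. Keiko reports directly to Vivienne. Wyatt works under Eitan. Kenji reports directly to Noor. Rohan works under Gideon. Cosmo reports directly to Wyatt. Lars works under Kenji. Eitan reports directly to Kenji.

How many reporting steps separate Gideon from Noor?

Chain from Gideon up to Noor: Gideon → Dario → Cosmo → Wyatt → Eitan → Kenji → Noor. That is 6 steps up, so Gideon is 6 levels below Noor.

6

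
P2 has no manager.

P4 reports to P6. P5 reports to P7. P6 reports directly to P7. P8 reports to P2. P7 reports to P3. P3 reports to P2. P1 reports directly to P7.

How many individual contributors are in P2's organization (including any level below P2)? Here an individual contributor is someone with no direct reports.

4

The people in P2's organization with no one reporting to them are P8, P5, P1, P4. That is 4.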